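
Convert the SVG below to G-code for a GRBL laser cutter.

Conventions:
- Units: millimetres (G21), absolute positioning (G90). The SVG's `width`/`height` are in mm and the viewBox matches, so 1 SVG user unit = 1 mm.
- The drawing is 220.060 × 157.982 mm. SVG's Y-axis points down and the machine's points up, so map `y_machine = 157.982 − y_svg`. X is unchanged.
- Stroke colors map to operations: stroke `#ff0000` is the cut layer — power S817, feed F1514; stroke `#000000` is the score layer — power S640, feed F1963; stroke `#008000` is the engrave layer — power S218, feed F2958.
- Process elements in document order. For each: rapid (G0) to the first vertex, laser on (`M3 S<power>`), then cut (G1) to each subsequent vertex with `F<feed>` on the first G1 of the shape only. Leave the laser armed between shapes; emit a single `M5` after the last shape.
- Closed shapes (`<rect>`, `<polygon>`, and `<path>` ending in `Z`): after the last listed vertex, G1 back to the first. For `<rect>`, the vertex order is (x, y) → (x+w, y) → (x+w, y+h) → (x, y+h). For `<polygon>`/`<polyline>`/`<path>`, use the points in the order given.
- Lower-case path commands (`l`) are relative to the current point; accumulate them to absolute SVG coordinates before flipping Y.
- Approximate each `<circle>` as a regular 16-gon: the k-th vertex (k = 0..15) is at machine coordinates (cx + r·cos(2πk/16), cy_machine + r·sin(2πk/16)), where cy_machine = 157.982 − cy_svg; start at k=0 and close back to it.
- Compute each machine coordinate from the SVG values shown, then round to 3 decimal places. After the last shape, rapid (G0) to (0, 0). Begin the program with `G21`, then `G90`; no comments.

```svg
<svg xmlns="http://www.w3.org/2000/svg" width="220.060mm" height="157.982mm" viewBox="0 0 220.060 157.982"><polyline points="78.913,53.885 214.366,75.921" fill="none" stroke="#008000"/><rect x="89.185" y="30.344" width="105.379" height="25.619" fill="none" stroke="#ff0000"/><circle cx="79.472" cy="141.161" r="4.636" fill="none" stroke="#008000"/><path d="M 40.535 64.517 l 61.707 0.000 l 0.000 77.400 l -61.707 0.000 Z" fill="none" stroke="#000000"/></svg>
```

G21
G90
G0 X78.913 Y104.097
M3 S218
G1 X214.366 Y82.061 F2958
G0 X89.185 Y127.638
M3 S817
G1 X194.564 Y127.638 F1514
G1 X194.564 Y102.019
G1 X89.185 Y102.019
G1 X89.185 Y127.638
G0 X84.108 Y16.821
M3 S218
G1 X83.755 Y18.595 F2958
G1 X82.750 Y20.099
G1 X81.246 Y21.104
G1 X79.472 Y21.457
G1 X77.698 Y21.104
G1 X76.194 Y20.099
G1 X75.189 Y18.595
G1 X74.836 Y16.821
G1 X75.189 Y15.047
G1 X76.194 Y13.543
G1 X77.698 Y12.538
G1 X79.472 Y12.185
G1 X81.246 Y12.538
G1 X82.750 Y13.543
G1 X83.755 Y15.047
G1 X84.108 Y16.821
G0 X40.535 Y93.465
M3 S640
G1 X102.242 Y93.465 F1963
G1 X102.242 Y16.065
G1 X40.535 Y16.065
G1 X40.535 Y93.465
M5
G0 X0.000 Y0.000

Since the viewBox matches the mm dimensions, user units are millimetres directly. The only transform is the Y-flip y_m = 157.982 − y_svg.

Shape 1 is a line segment drawn with `<polyline>`. Its stroke #008000 means engrave at S218, F2958. After flipping Y the toolpath is (78.913,104.097) → (214.366,82.061).

Shape 2 is a rectangle drawn with `<rect>`. Its stroke #ff0000 means cut at S817, F1514. After flipping Y the toolpath is (89.185,127.638) → (194.564,127.638) → (194.564,102.019) → (89.185,102.019) → (89.185,127.638), returning to the start.

Shape 3 is a circle drawn with `<circle>`. Its stroke #008000 means engrave at S218, F2958. After flipping Y the toolpath is (84.108,16.821) → (83.755,18.595) → (82.750,20.099) → (81.246,21.104) → (79.472,21.457) → (77.698,21.104) → (76.194,20.099) → (75.189,18.595) → (74.836,16.821) → (75.189,15.047) → (76.194,13.543) → (77.698,12.538) → (79.472,12.185) → (81.246,12.538) → (82.750,13.543) → (83.755,15.047) → (84.108,16.821), returning to the start.

Shape 4 is a rectangle drawn with `<path>`. Its stroke #000000 means score at S640, F1963. After flipping Y the toolpath is (40.535,93.465) → (102.242,93.465) → (102.242,16.065) → (40.535,16.065) → (40.535,93.465), returning to the start.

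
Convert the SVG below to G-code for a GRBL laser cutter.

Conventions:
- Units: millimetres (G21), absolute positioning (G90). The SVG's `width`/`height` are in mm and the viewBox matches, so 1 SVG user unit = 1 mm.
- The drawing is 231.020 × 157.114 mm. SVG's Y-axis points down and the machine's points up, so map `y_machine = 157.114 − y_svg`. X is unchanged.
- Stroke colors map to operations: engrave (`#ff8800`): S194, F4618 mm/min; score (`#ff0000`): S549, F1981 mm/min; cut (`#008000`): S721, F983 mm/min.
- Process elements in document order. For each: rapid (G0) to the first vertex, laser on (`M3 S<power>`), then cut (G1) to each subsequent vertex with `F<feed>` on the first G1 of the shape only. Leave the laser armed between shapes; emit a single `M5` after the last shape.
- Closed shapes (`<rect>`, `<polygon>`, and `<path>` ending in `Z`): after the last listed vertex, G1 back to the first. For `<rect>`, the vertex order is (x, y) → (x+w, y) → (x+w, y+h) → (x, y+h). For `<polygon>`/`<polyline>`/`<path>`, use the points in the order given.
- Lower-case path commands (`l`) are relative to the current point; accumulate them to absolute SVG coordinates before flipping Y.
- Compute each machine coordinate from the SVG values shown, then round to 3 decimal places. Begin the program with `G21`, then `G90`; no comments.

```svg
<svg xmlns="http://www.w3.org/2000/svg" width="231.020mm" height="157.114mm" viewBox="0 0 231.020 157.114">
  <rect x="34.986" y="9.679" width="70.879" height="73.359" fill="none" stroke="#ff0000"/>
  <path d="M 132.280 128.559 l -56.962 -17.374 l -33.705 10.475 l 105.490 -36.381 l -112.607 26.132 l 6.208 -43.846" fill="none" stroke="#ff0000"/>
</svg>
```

1 u = 1 mm; y_m = 157.114 − y.

[1] `<rect>` rectangle, #ff0000→score S549 F1981: (34.986,147.435) → (105.865,147.435) → (105.865,74.076) → (34.986,74.076) → (34.986,147.435) (closed)

[2] `<path>` open polyline, #ff0000→score S549 F1981: (132.280,28.555) → (75.318,45.929) → (41.613,35.454) → (147.103,71.835) → (34.496,45.703) → (40.704,89.549)

G21
G90
G0 X34.986 Y147.435
M3 S549
G1 X105.865 Y147.435 F1981
G1 X105.865 Y74.076
G1 X34.986 Y74.076
G1 X34.986 Y147.435
G0 X132.280 Y28.555
M3 S549
G1 X75.318 Y45.929 F1981
G1 X41.613 Y35.454
G1 X147.103 Y71.835
G1 X34.496 Y45.703
G1 X40.704 Y89.549
M5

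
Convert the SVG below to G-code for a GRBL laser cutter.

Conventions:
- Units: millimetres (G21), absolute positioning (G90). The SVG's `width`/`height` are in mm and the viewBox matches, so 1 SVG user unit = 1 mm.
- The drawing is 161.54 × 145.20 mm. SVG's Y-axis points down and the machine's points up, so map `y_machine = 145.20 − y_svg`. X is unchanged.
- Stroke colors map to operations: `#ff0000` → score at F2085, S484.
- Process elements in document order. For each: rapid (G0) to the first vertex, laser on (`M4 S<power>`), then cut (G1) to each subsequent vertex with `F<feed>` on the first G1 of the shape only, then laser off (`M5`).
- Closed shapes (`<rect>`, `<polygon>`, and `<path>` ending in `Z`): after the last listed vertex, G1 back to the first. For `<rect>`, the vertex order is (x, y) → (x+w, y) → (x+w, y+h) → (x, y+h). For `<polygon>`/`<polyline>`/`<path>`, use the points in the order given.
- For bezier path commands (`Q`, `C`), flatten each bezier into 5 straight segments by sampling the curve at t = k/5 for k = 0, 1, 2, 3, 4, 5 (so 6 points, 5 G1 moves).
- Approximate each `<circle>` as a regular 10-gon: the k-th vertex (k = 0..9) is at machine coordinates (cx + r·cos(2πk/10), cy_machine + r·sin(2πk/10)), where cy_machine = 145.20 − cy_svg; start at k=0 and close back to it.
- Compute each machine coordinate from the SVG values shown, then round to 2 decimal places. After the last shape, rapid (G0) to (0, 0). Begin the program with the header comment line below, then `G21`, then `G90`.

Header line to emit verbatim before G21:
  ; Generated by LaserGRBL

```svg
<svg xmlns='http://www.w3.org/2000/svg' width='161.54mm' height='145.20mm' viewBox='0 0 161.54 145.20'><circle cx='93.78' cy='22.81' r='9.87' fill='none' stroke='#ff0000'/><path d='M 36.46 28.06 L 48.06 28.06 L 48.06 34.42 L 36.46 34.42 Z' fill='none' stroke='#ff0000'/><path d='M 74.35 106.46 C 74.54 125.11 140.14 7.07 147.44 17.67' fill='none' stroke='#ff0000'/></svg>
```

; Generated by LaserGRBL
G21
G90
G0 X103.65 Y122.39
M4 S484
G1 X101.76 Y128.19 F2085
G1 X96.83 Y131.78
G1 X90.73 Y131.78
G1 X85.80 Y128.19
G1 X83.91 Y122.39
G1 X85.80 Y116.59
G1 X90.73 Y113.00
G1 X96.83 Y113.00
G1 X101.76 Y116.59
G1 X103.65 Y122.39
M5
G0 X36.46 Y117.14
M4 S484
G1 X48.06 Y117.14 F2085
G1 X48.06 Y110.78
G1 X36.46 Y110.78
G1 X36.46 Y117.14
M5
G0 X74.35 Y38.74
M4 S484
G1 X81.32 Y41.83 F2085
G1 X98.06 Y64.99
G1 X118.61 Y95.48
G1 X137.05 Y120.58
G1 X147.44 Y127.53
M5
G0 X0.00 Y0.00

Since the viewBox matches the mm dimensions, user units are millimetres directly. The only transform is the Y-flip y_m = 145.20 − y_svg.

Shape 1 is a circle drawn with `<circle>`. Its stroke #ff0000 means score at S484, F2085. After flipping Y the toolpath is (103.65,122.39) → (101.76,128.19) → (96.83,131.78) → (90.73,131.78) → (85.80,128.19) → (83.91,122.39) → (85.80,116.59) → (90.73,113.00) → (96.83,113.00) → (101.76,116.59) → (103.65,122.39), returning to the start.

Shape 2 is a rectangle drawn with `<path>`. Its stroke #ff0000 means score at S484, F2085. After flipping Y the toolpath is (36.46,117.14) → (48.06,117.14) → (48.06,110.78) → (36.46,110.78) → (36.46,117.14), returning to the start.

Shape 3 is a cubic bezier drawn with `<path>`. Its stroke #ff0000 means score at S484, F2085. After flipping Y the toolpath is (74.35,38.74) → (81.32,41.83) → (98.06,64.99) → (118.61,95.48) → (137.05,120.58) → (147.44,127.53).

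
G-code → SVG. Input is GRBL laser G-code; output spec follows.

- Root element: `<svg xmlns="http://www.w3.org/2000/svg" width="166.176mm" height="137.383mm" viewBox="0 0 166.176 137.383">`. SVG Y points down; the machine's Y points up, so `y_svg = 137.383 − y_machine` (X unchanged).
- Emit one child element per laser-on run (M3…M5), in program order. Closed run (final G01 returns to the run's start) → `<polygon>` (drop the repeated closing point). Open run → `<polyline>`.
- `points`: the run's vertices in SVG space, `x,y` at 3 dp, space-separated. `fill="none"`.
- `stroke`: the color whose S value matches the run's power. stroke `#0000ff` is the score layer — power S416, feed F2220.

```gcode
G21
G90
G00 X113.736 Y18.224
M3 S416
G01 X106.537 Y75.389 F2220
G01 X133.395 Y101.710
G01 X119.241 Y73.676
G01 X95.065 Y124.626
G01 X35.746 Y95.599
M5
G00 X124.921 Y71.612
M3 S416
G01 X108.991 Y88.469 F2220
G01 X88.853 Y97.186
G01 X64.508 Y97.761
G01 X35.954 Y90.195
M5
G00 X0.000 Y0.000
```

y_svg = 137.383 − y_m. Every run uses S416, so all elements get stroke `#0000ff` (score).

[1] open run; points: 113.736,119.159 106.537,61.994 133.395,35.673 119.241,63.707 95.065,12.757 35.746,41.784

[2] open run; points: 124.921,65.771 108.991,48.914 88.853,40.197 64.508,39.622 35.954,47.188

<svg xmlns="http://www.w3.org/2000/svg" width="166.176mm" height="137.383mm" viewBox="0 0 166.176 137.383">
  <polyline points="113.736,119.159 106.537,61.994 133.395,35.673 119.241,63.707 95.065,12.757 35.746,41.784" fill="none" stroke="#0000ff"/>
  <polyline points="124.921,65.771 108.991,48.914 88.853,40.197 64.508,39.622 35.954,47.188" fill="none" stroke="#0000ff"/>
</svg>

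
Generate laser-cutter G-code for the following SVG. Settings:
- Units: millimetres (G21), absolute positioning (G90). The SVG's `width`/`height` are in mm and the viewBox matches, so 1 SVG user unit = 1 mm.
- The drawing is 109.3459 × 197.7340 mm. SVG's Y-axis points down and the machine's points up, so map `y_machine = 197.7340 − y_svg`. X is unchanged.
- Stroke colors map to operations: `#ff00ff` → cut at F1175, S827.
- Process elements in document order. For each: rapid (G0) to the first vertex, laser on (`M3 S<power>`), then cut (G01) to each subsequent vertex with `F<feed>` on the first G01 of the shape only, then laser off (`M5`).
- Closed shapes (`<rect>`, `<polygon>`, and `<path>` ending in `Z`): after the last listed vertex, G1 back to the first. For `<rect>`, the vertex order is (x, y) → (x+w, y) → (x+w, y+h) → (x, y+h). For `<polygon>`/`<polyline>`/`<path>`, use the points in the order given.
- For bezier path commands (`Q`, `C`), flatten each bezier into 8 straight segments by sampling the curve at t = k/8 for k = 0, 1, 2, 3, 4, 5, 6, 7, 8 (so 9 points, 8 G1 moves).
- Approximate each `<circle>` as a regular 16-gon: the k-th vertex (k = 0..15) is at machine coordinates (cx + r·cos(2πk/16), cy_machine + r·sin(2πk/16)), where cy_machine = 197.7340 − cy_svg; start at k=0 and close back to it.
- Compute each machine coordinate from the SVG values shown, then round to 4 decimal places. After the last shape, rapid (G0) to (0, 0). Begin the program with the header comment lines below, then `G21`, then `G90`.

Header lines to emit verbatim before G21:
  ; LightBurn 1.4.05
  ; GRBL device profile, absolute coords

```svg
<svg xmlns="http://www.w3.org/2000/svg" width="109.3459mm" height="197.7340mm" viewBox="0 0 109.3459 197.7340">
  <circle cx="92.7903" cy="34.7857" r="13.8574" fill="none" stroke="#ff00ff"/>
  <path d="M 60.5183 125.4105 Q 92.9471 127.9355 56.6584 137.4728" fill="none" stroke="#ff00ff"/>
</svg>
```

1 u = 1 mm; y_m = 197.7340 − y.

[1] `<circle>` circle, #ff00ff→cut S827 F1175: (106.6477,162.9483) → (105.5929,168.2513) → (102.5890,172.7470) → (98.0933,175.7509) → (92.7903,176.8057) → (87.4873,175.7509) → (82.9916,172.7470) → (79.9877,168.2513) → (78.9329,162.9483) → (79.9877,157.6453) → (82.9916,153.1496) → (87.4873,150.1457) → (92.7903,149.0909) → (98.0933,150.1457) → (102.5890,153.1496) → (105.5929,157.6453) → (106.6477,162.9483) (closed)

[2] `<path>` quadratic bezier, #ff00ff→cut S827 F1175: (60.5183,72.3235) → (67.5518,71.5827) → (72.4379,70.6227) → (75.1765,69.4436) → (75.7677,68.0454) → (74.2115,66.4281) → (70.5079,64.5916) → (64.6569,62.5360) → (56.6584,60.2612)

; LightBurn 1.4.05
; GRBL device profile, absolute coords
G21
G90
G0 X106.6477 Y162.9483
M3 S827
G01 X105.5929 Y168.2513 F1175
G01 X102.5890 Y172.7470
G01 X98.0933 Y175.7509
G01 X92.7903 Y176.8057
G01 X87.4873 Y175.7509
G01 X82.9916 Y172.7470
G01 X79.9877 Y168.2513
G01 X78.9329 Y162.9483
G01 X79.9877 Y157.6453
G01 X82.9916 Y153.1496
G01 X87.4873 Y150.1457
G01 X92.7903 Y149.0909
G01 X98.0933 Y150.1457
G01 X102.5890 Y153.1496
G01 X105.5929 Y157.6453
G01 X106.6477 Y162.9483
M5
G0 X60.5183 Y72.3235
M3 S827
G01 X67.5518 Y71.5827 F1175
G01 X72.4379 Y70.6227
G01 X75.1765 Y69.4436
G01 X75.7677 Y68.0454
G01 X74.2115 Y66.4281
G01 X70.5079 Y64.5916
G01 X64.6569 Y62.5360
G01 X56.6584 Y60.2612
M5
G0 X0.0000 Y0.0000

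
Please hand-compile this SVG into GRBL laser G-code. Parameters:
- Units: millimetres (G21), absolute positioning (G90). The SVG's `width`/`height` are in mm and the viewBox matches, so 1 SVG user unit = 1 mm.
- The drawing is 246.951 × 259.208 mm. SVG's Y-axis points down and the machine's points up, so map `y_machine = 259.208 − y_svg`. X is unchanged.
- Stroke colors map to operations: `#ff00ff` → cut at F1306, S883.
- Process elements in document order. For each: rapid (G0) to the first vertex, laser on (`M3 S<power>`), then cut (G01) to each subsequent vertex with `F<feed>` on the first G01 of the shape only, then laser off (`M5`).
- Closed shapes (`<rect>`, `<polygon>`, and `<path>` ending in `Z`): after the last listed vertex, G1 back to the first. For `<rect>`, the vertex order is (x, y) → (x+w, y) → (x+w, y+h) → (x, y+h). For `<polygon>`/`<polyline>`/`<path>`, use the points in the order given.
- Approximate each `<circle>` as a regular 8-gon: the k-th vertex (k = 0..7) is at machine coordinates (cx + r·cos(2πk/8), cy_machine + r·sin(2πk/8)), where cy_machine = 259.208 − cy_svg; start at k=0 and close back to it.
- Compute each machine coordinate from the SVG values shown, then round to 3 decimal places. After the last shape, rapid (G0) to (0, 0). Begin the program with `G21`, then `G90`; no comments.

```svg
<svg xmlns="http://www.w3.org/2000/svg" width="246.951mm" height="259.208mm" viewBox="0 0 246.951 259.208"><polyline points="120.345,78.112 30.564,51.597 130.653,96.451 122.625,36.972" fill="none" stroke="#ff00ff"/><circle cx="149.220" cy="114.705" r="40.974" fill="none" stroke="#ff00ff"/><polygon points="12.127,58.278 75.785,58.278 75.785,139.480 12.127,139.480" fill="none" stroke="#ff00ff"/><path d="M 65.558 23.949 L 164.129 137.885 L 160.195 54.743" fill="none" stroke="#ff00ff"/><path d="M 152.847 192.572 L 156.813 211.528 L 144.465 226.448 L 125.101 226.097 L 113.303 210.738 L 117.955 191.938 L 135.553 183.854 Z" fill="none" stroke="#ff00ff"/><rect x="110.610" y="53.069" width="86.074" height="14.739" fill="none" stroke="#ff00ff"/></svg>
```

Since the viewBox matches the mm dimensions, user units are millimetres directly. The only transform is the Y-flip y_m = 259.208 − y_svg.

Shape 1 is a open polyline drawn with `<polyline>`. Its stroke #ff00ff means cut at S883, F1306. After flipping Y the toolpath is (120.345,181.096) → (30.564,207.611) → (130.653,162.757) → (122.625,222.236).

Shape 2 is a circle drawn with `<circle>`. Its stroke #ff00ff means cut at S883, F1306. After flipping Y the toolpath is (190.194,144.503) → (178.193,173.476) → (149.220,185.477) → (120.247,173.476) → (108.246,144.503) → (120.247,115.530) → (149.220,103.529) → (178.193,115.530) → (190.194,144.503), returning to the start.

Shape 3 is a rectangle drawn with `<polygon>`. Its stroke #ff00ff means cut at S883, F1306. After flipping Y the toolpath is (12.127,200.930) → (75.785,200.930) → (75.785,119.728) → (12.127,119.728) → (12.127,200.930), returning to the start.

Shape 4 is a open polyline drawn with `<path>`. Its stroke #ff00ff means cut at S883, F1306. After flipping Y the toolpath is (65.558,235.259) → (164.129,121.323) → (160.195,204.465).

Shape 5 is a regular polygon drawn with `<path>`. Its stroke #ff00ff means cut at S883, F1306. After flipping Y the toolpath is (152.847,66.636) → (156.813,47.680) → (144.465,32.760) → (125.101,33.111) → (113.303,48.470) → (117.955,67.270) → (135.553,75.354) → (152.847,66.636), returning to the start.

Shape 6 is a rectangle drawn with `<rect>`. Its stroke #ff00ff means cut at S883, F1306. After flipping Y the toolpath is (110.610,206.139) → (196.684,206.139) → (196.684,191.400) → (110.610,191.400) → (110.610,206.139), returning to the start.

G21
G90
G0 X120.345 Y181.096
M3 S883
G01 X30.564 Y207.611 F1306
G01 X130.653 Y162.757
G01 X122.625 Y222.236
M5
G0 X190.194 Y144.503
M3 S883
G01 X178.193 Y173.476 F1306
G01 X149.220 Y185.477
G01 X120.247 Y173.476
G01 X108.246 Y144.503
G01 X120.247 Y115.530
G01 X149.220 Y103.529
G01 X178.193 Y115.530
G01 X190.194 Y144.503
M5
G0 X12.127 Y200.930
M3 S883
G01 X75.785 Y200.930 F1306
G01 X75.785 Y119.728
G01 X12.127 Y119.728
G01 X12.127 Y200.930
M5
G0 X65.558 Y235.259
M3 S883
G01 X164.129 Y121.323 F1306
G01 X160.195 Y204.465
M5
G0 X152.847 Y66.636
M3 S883
G01 X156.813 Y47.680 F1306
G01 X144.465 Y32.760
G01 X125.101 Y33.111
G01 X113.303 Y48.470
G01 X117.955 Y67.270
G01 X135.553 Y75.354
G01 X152.847 Y66.636
M5
G0 X110.610 Y206.139
M3 S883
G01 X196.684 Y206.139 F1306
G01 X196.684 Y191.400
G01 X110.610 Y191.400
G01 X110.610 Y206.139
M5
G0 X0.000 Y0.000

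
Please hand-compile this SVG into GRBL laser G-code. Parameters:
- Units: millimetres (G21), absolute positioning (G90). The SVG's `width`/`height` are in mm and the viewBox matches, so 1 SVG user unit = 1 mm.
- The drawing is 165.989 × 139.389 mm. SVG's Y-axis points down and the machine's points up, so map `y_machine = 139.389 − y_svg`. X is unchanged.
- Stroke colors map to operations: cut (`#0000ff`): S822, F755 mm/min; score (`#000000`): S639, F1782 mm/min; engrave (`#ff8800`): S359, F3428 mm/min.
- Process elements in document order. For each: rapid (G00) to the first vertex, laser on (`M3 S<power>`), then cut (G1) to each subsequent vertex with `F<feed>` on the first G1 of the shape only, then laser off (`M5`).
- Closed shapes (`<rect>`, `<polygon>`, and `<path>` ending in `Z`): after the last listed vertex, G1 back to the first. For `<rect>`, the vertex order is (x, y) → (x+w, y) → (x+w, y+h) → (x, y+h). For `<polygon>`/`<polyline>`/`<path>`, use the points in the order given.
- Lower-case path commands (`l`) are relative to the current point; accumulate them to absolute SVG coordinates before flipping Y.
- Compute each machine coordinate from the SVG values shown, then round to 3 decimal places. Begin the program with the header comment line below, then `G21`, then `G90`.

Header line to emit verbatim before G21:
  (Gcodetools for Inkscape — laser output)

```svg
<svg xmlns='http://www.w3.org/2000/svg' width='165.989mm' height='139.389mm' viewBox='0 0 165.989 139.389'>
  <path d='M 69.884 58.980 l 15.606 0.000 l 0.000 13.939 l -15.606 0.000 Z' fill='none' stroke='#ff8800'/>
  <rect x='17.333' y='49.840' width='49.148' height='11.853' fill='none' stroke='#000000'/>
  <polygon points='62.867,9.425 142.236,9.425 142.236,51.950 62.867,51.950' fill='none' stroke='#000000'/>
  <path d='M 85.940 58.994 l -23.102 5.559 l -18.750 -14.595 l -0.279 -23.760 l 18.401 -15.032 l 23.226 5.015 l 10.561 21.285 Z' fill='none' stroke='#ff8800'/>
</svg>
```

(Gcodetools for Inkscape — laser output)
G21
G90
G00 X69.884 Y80.409
M3 S359
G1 X85.490 Y80.409 F3428
G1 X85.490 Y66.470
G1 X69.884 Y66.470
G1 X69.884 Y80.409
M5
G00 X17.333 Y89.549
M3 S639
G1 X66.481 Y89.549 F1782
G1 X66.481 Y77.696
G1 X17.333 Y77.696
G1 X17.333 Y89.549
M5
G00 X62.867 Y129.964
M3 S639
G1 X142.236 Y129.964 F1782
G1 X142.236 Y87.439
G1 X62.867 Y87.439
G1 X62.867 Y129.964
M5
G00 X85.940 Y80.395
M3 S359
G1 X62.838 Y74.836 F3428
G1 X44.088 Y89.431
G1 X43.809 Y113.191
G1 X62.210 Y128.223
G1 X85.436 Y123.208
G1 X95.997 Y101.923
G1 X85.940 Y80.395
M5

Since the viewBox matches the mm dimensions, user units are millimetres directly. The only transform is the Y-flip y_m = 139.389 − y_svg.

Shape 1 is a rectangle drawn with `<path>`. Its stroke #ff8800 means engrave at S359, F3428. After flipping Y the toolpath is (69.884,80.409) → (85.490,80.409) → (85.490,66.470) → (69.884,66.470) → (69.884,80.409), returning to the start.

Shape 2 is a rectangle drawn with `<rect>`. Its stroke #000000 means score at S639, F1782. After flipping Y the toolpath is (17.333,89.549) → (66.481,89.549) → (66.481,77.696) → (17.333,77.696) → (17.333,89.549), returning to the start.

Shape 3 is a rectangle drawn with `<polygon>`. Its stroke #000000 means score at S639, F1782. After flipping Y the toolpath is (62.867,129.964) → (142.236,129.964) → (142.236,87.439) → (62.867,87.439) → (62.867,129.964), returning to the start.

Shape 4 is a regular polygon drawn with `<path>`. Its stroke #ff8800 means engrave at S359, F3428. After flipping Y the toolpath is (85.940,80.395) → (62.838,74.836) → (44.088,89.431) → (43.809,113.191) → (62.210,128.223) → (85.436,123.208) → (95.997,101.923) → (85.940,80.395), returning to the start.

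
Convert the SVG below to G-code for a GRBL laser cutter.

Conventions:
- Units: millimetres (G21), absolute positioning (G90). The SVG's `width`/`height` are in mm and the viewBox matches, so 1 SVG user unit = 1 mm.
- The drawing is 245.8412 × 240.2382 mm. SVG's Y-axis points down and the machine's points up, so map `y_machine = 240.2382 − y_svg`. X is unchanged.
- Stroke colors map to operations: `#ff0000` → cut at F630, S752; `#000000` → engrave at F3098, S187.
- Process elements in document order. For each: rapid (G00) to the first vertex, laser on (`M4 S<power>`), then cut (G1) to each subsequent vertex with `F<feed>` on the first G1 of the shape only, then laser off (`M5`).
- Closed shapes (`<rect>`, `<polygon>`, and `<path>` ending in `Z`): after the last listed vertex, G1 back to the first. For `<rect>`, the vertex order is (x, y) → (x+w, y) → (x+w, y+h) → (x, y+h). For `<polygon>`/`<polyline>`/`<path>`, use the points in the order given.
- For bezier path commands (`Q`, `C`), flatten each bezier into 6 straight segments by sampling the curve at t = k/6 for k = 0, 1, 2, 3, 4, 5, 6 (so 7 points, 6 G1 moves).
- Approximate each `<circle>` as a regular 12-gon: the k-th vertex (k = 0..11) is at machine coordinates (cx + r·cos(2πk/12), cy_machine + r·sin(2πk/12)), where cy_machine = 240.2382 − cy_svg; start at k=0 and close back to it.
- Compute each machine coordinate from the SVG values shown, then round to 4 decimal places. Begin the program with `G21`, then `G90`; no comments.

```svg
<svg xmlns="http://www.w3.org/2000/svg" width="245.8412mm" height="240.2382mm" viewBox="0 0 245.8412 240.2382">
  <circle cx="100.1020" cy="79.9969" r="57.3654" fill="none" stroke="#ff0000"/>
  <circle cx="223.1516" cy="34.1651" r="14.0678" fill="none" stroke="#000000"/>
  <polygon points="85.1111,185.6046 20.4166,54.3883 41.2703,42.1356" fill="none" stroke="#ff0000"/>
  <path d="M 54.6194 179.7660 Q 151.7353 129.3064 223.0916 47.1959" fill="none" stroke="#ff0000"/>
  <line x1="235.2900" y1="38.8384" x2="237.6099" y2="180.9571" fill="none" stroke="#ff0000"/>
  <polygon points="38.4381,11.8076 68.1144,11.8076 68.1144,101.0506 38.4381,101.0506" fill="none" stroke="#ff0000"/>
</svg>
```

Since the viewBox matches the mm dimensions, user units are millimetres directly. The only transform is the Y-flip y_m = 240.2382 − y_svg.

Shape 1 is a circle drawn with `<circle>`. Its stroke #ff0000 means cut at S752, F630. After flipping Y the toolpath is (157.4674,160.2413) → (149.7819,188.9240) → (128.7847,209.9212) → (100.1020,217.6067) → (71.4193,209.9212) → (50.4221,188.9240) → (42.7366,160.2413) → (50.4221,131.5586) → (71.4193,110.5614) → (100.1020,102.8759) → (128.7847,110.5614) → (149.7819,131.5586) → (157.4674,160.2413), returning to the start.

Shape 2 is a circle drawn with `<circle>`. Its stroke #000000 means engrave at S187, F3098. After flipping Y the toolpath is (237.2194,206.0731) → (235.3347,213.1070) → (230.1855,218.2562) → (223.1516,220.1409) → (216.1177,218.2562) → (210.9685,213.1070) → (209.0838,206.0731) → (210.9685,199.0392) → (216.1177,193.8900) → (223.1516,192.0053) → (230.1855,193.8900) → (235.3347,199.0392) → (237.2194,206.0731), returning to the start.

Shape 3 is a closed polygon drawn with `<polygon>`. Its stroke #ff0000 means cut at S752, F630. After flipping Y the toolpath is (85.1111,54.6336) → (20.4166,185.8499) → (41.2703,198.1026) → (85.1111,54.6336), returning to the start.

Shape 4 is a quadratic bezier drawn with `<path>`. Its stroke #ff0000 means cut at S752, F630. After flipping Y the toolpath is (54.6194,60.4722) → (86.2758,78.1713) → (116.5012,97.6287) → (145.2954,118.8445) → (172.6586,141.8187) → (198.5906,166.5513) → (223.0916,193.0423).

Shape 5 is a line segment drawn with `<line>`. Its stroke #ff0000 means cut at S752, F630. After flipping Y the toolpath is (235.2900,201.3998) → (237.6099,59.2811).

Shape 6 is a rectangle drawn with `<polygon>`. Its stroke #ff0000 means cut at S752, F630. After flipping Y the toolpath is (38.4381,228.4306) → (68.1144,228.4306) → (68.1144,139.1876) → (38.4381,139.1876) → (38.4381,228.4306), returning to the start.

G21
G90
G00 X157.4674 Y160.2413
M4 S752
G1 X149.7819 Y188.9240 F630
G1 X128.7847 Y209.9212
G1 X100.1020 Y217.6067
G1 X71.4193 Y209.9212
G1 X50.4221 Y188.9240
G1 X42.7366 Y160.2413
G1 X50.4221 Y131.5586
G1 X71.4193 Y110.5614
G1 X100.1020 Y102.8759
G1 X128.7847 Y110.5614
G1 X149.7819 Y131.5586
G1 X157.4674 Y160.2413
M5
G00 X237.2194 Y206.0731
M4 S187
G1 X235.3347 Y213.1070 F3098
G1 X230.1855 Y218.2562
G1 X223.1516 Y220.1409
G1 X216.1177 Y218.2562
G1 X210.9685 Y213.1070
G1 X209.0838 Y206.0731
G1 X210.9685 Y199.0392
G1 X216.1177 Y193.8900
G1 X223.1516 Y192.0053
G1 X230.1855 Y193.8900
G1 X235.3347 Y199.0392
G1 X237.2194 Y206.0731
M5
G00 X85.1111 Y54.6336
M4 S752
G1 X20.4166 Y185.8499 F630
G1 X41.2703 Y198.1026
G1 X85.1111 Y54.6336
M5
G00 X54.6194 Y60.4722
M4 S752
G1 X86.2758 Y78.1713 F630
G1 X116.5012 Y97.6287
G1 X145.2954 Y118.8445
G1 X172.6586 Y141.8187
G1 X198.5906 Y166.5513
G1 X223.0916 Y193.0423
M5
G00 X235.2900 Y201.3998
M4 S752
G1 X237.6099 Y59.2811 F630
M5
G00 X38.4381 Y228.4306
M4 S752
G1 X68.1144 Y228.4306 F630
G1 X68.1144 Y139.1876
G1 X38.4381 Y139.1876
G1 X38.4381 Y228.4306
M5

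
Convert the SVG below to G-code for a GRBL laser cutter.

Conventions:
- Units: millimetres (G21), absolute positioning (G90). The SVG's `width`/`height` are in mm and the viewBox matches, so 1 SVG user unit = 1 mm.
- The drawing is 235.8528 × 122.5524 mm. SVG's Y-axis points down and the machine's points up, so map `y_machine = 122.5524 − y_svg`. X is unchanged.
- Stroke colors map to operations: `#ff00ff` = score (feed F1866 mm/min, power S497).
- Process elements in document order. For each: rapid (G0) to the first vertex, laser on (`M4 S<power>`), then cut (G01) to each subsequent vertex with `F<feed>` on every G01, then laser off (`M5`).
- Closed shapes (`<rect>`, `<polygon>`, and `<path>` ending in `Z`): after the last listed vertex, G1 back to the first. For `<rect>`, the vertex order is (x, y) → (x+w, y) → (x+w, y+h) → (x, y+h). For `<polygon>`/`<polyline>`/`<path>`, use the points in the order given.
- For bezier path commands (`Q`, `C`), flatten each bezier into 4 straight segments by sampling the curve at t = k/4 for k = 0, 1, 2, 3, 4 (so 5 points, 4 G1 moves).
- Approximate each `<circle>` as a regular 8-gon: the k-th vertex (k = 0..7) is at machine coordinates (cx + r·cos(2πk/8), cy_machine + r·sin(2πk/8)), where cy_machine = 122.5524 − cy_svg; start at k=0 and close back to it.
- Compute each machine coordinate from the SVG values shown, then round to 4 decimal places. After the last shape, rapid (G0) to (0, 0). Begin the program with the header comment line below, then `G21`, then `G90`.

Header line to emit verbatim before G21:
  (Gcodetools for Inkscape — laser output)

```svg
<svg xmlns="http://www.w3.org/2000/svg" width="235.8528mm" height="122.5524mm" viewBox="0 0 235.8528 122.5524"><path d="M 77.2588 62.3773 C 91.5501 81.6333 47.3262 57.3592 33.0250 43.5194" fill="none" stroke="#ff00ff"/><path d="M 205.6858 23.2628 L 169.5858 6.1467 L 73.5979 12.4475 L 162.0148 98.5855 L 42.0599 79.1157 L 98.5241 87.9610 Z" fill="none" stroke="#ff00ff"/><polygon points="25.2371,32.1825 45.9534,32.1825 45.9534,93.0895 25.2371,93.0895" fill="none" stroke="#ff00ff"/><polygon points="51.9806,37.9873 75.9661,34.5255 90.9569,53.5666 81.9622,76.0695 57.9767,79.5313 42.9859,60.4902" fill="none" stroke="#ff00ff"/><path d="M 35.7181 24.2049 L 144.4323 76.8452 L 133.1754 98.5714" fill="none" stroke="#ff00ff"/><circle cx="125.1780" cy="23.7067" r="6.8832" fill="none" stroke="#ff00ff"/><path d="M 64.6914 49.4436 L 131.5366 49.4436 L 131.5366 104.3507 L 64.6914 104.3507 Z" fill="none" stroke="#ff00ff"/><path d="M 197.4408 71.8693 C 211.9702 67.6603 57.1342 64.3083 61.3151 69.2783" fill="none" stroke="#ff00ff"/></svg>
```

(Gcodetools for Inkscape — laser output)
G21
G90
G0 X77.2588 Y60.1751
M4 S497
G01 X78.3875 Y53.0518 F1866
G01 X65.8641 Y57.1931 F1866
G01 X47.9796 Y67.5399 F1866
G01 X33.0250 Y79.0330 F1866
M5
G0 X205.6858 Y99.2896
M4 S497
G01 X169.5858 Y116.4057 F1866
G01 X73.5979 Y110.1049 F1866
G01 X162.0148 Y23.9669 F1866
G01 X42.0599 Y43.4367 F1866
G01 X98.5241 Y34.5914 F1866
G01 X205.6858 Y99.2896 F1866
M5
G0 X25.2371 Y90.3699
M4 S497
G01 X45.9534 Y90.3699 F1866
G01 X45.9534 Y29.4629 F1866
G01 X25.2371 Y29.4629 F1866
G01 X25.2371 Y90.3699 F1866
M5
G0 X51.9806 Y84.5651
M4 S497
G01 X75.9661 Y88.0269 F1866
G01 X90.9569 Y68.9858 F1866
G01 X81.9622 Y46.4829 F1866
G01 X57.9767 Y43.0211 F1866
G01 X42.9859 Y62.0622 F1866
G01 X51.9806 Y84.5651 F1866
M5
G0 X35.7181 Y98.3475
M4 S497
G01 X144.4323 Y45.7072 F1866
G01 X133.1754 Y23.9810 F1866
M5
G0 X132.0612 Y98.8457
M4 S497
G01 X130.0452 Y103.7129 F1866
G01 X125.1780 Y105.7289 F1866
G01 X120.3108 Y103.7129 F1866
G01 X118.2948 Y98.8457 F1866
G01 X120.3108 Y93.9785 F1866
G01 X125.1780 Y91.9625 F1866
G01 X130.0452 Y93.9785 F1866
G01 X132.0612 Y98.8457 F1866
M5
G0 X64.6914 Y73.1088
M4 S497
G01 X131.5366 Y73.1088 F1866
G01 X131.5366 Y18.2017 F1866
G01 X64.6914 Y18.2017 F1866
G01 X64.6914 Y73.1088 F1866
M5
G0 X197.4408 Y50.6831
M4 S497
G01 X181.7128 Y53.5625 F1866
G01 X133.2586 Y55.4207 F1866
G01 X82.8641 Y55.5579 F1866
G01 X61.3151 Y53.2741 F1866
M5
G0 X0.0000 Y0.0000

1 u = 1 mm; y_m = 122.5524 − y.

[1] `<path>` cubic bezier, #ff00ff→score S497 F1866: (77.2588,60.1751) → (78.3875,53.0518) → (65.8641,57.1931) → (47.9796,67.5399) → (33.0250,79.0330)

[2] `<path>` closed polygon, #ff00ff→score S497 F1866: (205.6858,99.2896) → (169.5858,116.4057) → (73.5979,110.1049) → (162.0148,23.9669) → (42.0599,43.4367) → (98.5241,34.5914) → (205.6858,99.2896) (closed)

[3] `<polygon>` rectangle, #ff00ff→score S497 F1866: (25.2371,90.3699) → (45.9534,90.3699) → (45.9534,29.4629) → (25.2371,29.4629) → (25.2371,90.3699) (closed)

[4] `<polygon>` regular polygon, #ff00ff→score S497 F1866: (51.9806,84.5651) → (75.9661,88.0269) → (90.9569,68.9858) → (81.9622,46.4829) → (57.9767,43.0211) → (42.9859,62.0622) → (51.9806,84.5651) (closed)

[5] `<path>` open polyline, #ff00ff→score S497 F1866: (35.7181,98.3475) → (144.4323,45.7072) → (133.1754,23.9810)

[6] `<circle>` circle, #ff00ff→score S497 F1866: (132.0612,98.8457) → (130.0452,103.7129) → (125.1780,105.7289) → (120.3108,103.7129) → (118.2948,98.8457) → (120.3108,93.9785) → (125.1780,91.9625) → (130.0452,93.9785) → (132.0612,98.8457) (closed)

[7] `<path>` rectangle, #ff00ff→score S497 F1866: (64.6914,73.1088) → (131.5366,73.1088) → (131.5366,18.2017) → (64.6914,18.2017) → (64.6914,73.1088) (closed)

[8] `<path>` cubic bezier, #ff00ff→score S497 F1866: (197.4408,50.6831) → (181.7128,53.5625) → (133.2586,55.4207) → (82.8641,55.5579) → (61.3151,53.2741)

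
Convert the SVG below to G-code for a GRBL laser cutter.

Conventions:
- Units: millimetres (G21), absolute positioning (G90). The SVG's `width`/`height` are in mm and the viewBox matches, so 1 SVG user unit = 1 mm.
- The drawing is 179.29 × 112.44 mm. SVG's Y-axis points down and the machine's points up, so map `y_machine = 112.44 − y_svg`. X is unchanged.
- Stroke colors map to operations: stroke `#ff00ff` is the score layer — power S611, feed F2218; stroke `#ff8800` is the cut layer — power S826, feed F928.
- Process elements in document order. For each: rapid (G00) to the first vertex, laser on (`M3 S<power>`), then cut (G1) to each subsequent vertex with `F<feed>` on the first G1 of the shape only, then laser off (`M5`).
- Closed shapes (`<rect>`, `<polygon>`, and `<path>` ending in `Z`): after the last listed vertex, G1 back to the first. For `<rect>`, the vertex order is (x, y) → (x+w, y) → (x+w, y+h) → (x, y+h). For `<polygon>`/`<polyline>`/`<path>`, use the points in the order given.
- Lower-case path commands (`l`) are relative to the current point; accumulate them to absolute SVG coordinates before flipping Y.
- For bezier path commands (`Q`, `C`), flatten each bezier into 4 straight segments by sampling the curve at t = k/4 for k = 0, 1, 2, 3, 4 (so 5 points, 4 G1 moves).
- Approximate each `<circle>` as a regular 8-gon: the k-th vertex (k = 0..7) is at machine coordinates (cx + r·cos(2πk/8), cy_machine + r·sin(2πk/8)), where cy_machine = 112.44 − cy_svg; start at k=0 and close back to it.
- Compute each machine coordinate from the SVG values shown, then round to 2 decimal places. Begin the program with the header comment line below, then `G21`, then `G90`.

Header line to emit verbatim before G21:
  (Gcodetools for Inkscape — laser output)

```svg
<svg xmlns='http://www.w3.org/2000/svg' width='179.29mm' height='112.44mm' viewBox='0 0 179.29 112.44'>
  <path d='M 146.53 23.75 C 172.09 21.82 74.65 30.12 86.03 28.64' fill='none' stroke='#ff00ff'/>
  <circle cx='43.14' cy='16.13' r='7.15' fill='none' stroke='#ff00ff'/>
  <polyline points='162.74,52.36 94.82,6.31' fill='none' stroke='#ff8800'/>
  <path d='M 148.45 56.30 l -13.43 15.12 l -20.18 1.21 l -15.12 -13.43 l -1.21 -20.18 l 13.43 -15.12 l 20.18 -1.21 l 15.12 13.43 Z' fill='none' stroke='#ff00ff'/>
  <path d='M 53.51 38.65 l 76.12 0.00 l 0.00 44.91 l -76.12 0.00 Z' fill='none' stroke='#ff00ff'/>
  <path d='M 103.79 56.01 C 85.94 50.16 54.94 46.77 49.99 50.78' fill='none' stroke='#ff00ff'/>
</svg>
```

(Gcodetools for Inkscape — laser output)
G21
G90
G00 X146.53 Y88.69
M3 S611
G1 X146.26 Y88.53 F2218
G1 X121.60 Y86.41
G1 X94.28 Y84.21
G1 X86.03 Y83.80
M5
G00 X50.29 Y96.31
M3 S611
G1 X48.20 Y101.37 F2218
G1 X43.14 Y103.46
G1 X38.08 Y101.37
G1 X35.99 Y96.31
G1 X38.08 Y91.25
G1 X43.14 Y89.16
G1 X48.20 Y91.25
G1 X50.29 Y96.31
M5
G00 X162.74 Y60.08
M3 S826
G1 X94.82 Y106.13 F928
M5
G00 X148.45 Y56.14
M3 S611
G1 X135.02 Y41.02 F2218
G1 X114.84 Y39.81
G1 X99.72 Y53.24
G1 X98.51 Y73.42
G1 X111.94 Y88.54
G1 X132.12 Y89.75
G1 X147.24 Y76.32
G1 X148.45 Y56.14
M5
G00 X53.51 Y73.79
M3 S611
G1 X129.63 Y73.79 F2218
G1 X129.63 Y28.88
G1 X53.51 Y28.88
G1 X53.51 Y73.79
M5
G00 X103.79 Y56.43
M3 S611
G1 X88.55 Y60.28 F2218
G1 X72.05 Y62.74
G1 X57.97 Y63.36
G1 X49.99 Y61.66
M5

Since the viewBox matches the mm dimensions, user units are millimetres directly. The only transform is the Y-flip y_m = 112.44 − y_svg.

Shape 1 is a cubic bezier drawn with `<path>`. Its stroke #ff00ff means score at S611, F2218. After flipping Y the toolpath is (146.53,88.69) → (146.26,88.53) → (121.60,86.41) → (94.28,84.21) → (86.03,83.80).

Shape 2 is a circle drawn with `<circle>`. Its stroke #ff00ff means score at S611, F2218. After flipping Y the toolpath is (50.29,96.31) → (48.20,101.37) → (43.14,103.46) → (38.08,101.37) → (35.99,96.31) → (38.08,91.25) → (43.14,89.16) → (48.20,91.25) → (50.29,96.31), returning to the start.

Shape 3 is a line segment drawn with `<polyline>`. Its stroke #ff8800 means cut at S826, F928. After flipping Y the toolpath is (162.74,60.08) → (94.82,106.13).

Shape 4 is a regular polygon drawn with `<path>`. Its stroke #ff00ff means score at S611, F2218. After flipping Y the toolpath is (148.45,56.14) → (135.02,41.02) → (114.84,39.81) → (99.72,53.24) → (98.51,73.42) → (111.94,88.54) → (132.12,89.75) → (147.24,76.32) → (148.45,56.14), returning to the start.

Shape 5 is a rectangle drawn with `<path>`. Its stroke #ff00ff means score at S611, F2218. After flipping Y the toolpath is (53.51,73.79) → (129.63,73.79) → (129.63,28.88) → (53.51,28.88) → (53.51,73.79), returning to the start.

Shape 6 is a cubic bezier drawn with `<path>`. Its stroke #ff00ff means score at S611, F2218. After flipping Y the toolpath is (103.79,56.43) → (88.55,60.28) → (72.05,62.74) → (57.97,63.36) → (49.99,61.66).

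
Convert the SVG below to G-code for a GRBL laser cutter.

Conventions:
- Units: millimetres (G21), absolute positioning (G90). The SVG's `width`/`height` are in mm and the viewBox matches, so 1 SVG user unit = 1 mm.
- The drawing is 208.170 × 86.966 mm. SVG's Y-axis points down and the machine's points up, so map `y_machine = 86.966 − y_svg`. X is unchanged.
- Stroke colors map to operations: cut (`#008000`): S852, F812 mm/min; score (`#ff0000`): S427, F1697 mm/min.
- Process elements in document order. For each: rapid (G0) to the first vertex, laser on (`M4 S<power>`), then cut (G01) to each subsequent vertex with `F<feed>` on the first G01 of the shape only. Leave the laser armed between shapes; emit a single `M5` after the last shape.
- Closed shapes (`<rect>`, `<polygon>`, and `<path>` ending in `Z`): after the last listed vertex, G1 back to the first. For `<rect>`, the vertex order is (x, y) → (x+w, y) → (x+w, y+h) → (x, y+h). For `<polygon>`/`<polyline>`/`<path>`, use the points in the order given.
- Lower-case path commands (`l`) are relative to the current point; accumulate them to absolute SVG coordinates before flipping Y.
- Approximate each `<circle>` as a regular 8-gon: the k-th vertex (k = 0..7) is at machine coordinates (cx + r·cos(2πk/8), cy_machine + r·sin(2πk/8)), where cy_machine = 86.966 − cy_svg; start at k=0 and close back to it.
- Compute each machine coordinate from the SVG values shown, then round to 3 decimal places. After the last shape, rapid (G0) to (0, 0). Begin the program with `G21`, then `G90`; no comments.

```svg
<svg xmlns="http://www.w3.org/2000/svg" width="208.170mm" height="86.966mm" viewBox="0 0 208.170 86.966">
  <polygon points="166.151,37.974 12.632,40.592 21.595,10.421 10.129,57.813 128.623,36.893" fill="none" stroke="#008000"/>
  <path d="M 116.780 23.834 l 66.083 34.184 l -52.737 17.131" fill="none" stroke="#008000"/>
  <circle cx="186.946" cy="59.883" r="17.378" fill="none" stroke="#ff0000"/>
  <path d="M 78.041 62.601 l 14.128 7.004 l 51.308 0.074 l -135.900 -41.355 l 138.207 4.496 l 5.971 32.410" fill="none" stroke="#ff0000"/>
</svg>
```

G21
G90
G0 X166.151 Y48.992
M4 S852
G01 X12.632 Y46.374 F812
G01 X21.595 Y76.545
G01 X10.129 Y29.153
G01 X128.623 Y50.073
G01 X166.151 Y48.992
G0 X116.780 Y63.132
M4 S852
G01 X182.863 Y28.948 F812
G01 X130.126 Y11.817
G0 X204.324 Y27.083
M4 S427
G01 X199.234 Y39.371 F1697
G01 X186.946 Y44.461
G01 X174.658 Y39.371
G01 X169.568 Y27.083
G01 X174.658 Y14.795
G01 X186.946 Y9.705
G01 X199.234 Y14.795
G01 X204.324 Y27.083
G0 X78.041 Y24.365
M4 S427
G01 X92.169 Y17.361 F1697
G01 X143.477 Y17.287
G01 X7.577 Y58.642
G01 X145.784 Y54.146
G01 X151.755 Y21.736
M5
G0 X0.000 Y0.000

viewBox `0 0 208.170 86.966` with mm width/height → 1 unit = 1 mm. Flip: y_m = 86.966 − y_svg.

**Shape 1** — `<polygon>` closed polygon, stroke `#008000` → cut (S852, F812). Machine vertices: (166.151,48.992) → (12.632,46.374) → (21.595,76.545) → (10.129,29.153) → (128.623,50.073) → (166.151,48.992). Closed: final G1 returns to the first vertex.

**Shape 2** — `<path>` open polyline, stroke `#008000` → cut (S852, F812). Machine vertices: (116.780,63.132) → (182.863,28.948) → (130.126,11.817). Open path.

**Shape 3** — `<circle>` circle, stroke `#ff0000` → score (S427, F1697). Machine vertices: (204.324,27.083) → (199.234,39.371) → (186.946,44.461) → (174.658,39.371) → (169.568,27.083) → (174.658,14.795) → (186.946,9.705) → (199.234,14.795) → (204.324,27.083). Closed: final G1 returns to the first vertex.

**Shape 4** — `<path>` open polyline, stroke `#ff0000` → score (S427, F1697). Machine vertices: (78.041,24.365) → (92.169,17.361) → (143.477,17.287) → (7.577,58.642) → (145.784,54.146) → (151.755,21.736). Open path.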